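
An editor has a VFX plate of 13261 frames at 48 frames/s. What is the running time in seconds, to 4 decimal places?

276.2708 seconds

Running time = 13261 × 1/48 = 13261/48 s ≈ 276.2708 s.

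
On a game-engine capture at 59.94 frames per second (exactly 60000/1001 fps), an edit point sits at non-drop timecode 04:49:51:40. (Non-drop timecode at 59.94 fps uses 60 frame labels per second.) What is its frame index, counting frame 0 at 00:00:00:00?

1043500

Total seconds to the label: (4 × 3600 + 49 × 60 + 51) = 17391.
Frame index = 17391 × 60 + 40 = 1043500.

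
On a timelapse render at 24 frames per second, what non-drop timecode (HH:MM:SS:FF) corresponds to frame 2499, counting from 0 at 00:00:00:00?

2499 ÷ 24 = 104 full seconds, remainder 3 frames.
104 s = 0 h 1 min 44 s.
Timecode: 00:01:44:03.

00:01:44:03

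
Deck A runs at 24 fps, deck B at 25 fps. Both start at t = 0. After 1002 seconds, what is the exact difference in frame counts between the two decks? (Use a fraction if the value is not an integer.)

1002 frames

A emits 24 × 1002 = 24048 frames; B emits 25 × 1002 = 25050.
Difference = 1002 frames; B is ahead of A.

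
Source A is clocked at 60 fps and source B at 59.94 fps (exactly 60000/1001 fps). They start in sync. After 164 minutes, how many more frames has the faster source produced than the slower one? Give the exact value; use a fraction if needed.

590400/1001 frames

164 min = 9840 s.
A emits 60 × 9840 = 590400 frames; B emits 60000/1001 × 9840 = 590400000/1001.
Difference = 590400/1001 frames (≈ 589.8102); B is behind A.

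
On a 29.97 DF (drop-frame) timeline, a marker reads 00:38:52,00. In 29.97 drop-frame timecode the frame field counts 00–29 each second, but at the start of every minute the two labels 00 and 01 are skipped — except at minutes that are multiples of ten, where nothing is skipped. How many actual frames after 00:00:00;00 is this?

69890

As if non-drop at 30 labels/s: (0 × 3600 + 38 × 60 + 52) × 30 + 0 = 69960.
Minute boundaries passed: 38; those not divisible by 10: 38 − 3 = 35; dropped labels = 2 × 35 = 70.
Actual frame index = 69960 − 70 = 69890.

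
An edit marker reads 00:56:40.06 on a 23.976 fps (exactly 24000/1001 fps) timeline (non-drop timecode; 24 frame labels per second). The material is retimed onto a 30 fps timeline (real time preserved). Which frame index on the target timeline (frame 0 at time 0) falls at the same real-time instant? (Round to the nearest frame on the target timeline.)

Source frame index: (0×3600 + 56×60 + 40) × 24 + 6 = 81606.
Real time: 81606 / (24000/1001) = 13614601/4000 s.
Target frame: (13614601/4000) × (30) = 40843803/400 ≈ 102109.508 → 102110.

frame 102110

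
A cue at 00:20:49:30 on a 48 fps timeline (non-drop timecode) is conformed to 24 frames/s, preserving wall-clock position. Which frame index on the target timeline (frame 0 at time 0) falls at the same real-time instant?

frame 29991

Source frame index: (0×3600 + 20×60 + 49) × 48 + 30 = 59982.
Real time: 59982 / (48) = 9997/8 s.
Target frame: (9997/8) × (24) = 29991.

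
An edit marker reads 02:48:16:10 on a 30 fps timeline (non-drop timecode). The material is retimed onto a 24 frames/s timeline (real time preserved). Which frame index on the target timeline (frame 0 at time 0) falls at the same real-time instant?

Source frame index: (2×3600 + 48×60 + 16) × 30 + 10 = 302890.
Real time: 302890 / (30) = 30289/3 s.
Target frame: (30289/3) × (24) = 242312.

frame 242312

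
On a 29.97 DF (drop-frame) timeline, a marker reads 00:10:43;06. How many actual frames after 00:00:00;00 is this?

19278

Complete 10-minute blocks: 1, each 17982 frames → 17982.
Remaining 0 whole minutes in the current block: 0 frames.
Within the current minute: 43 × 30 + 6 = 1296. Total = 17982 + 0 + 1296 = 19278.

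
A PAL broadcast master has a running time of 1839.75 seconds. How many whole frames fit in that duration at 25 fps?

45993 frames

Frames = 1839.75 × 25 = 183975/4 ≈ 45993.7500.
Complete frames: 45993.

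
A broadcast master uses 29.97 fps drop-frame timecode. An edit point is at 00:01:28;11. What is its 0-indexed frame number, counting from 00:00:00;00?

2649

As if non-drop at 30 labels/s: (0 × 3600 + 1 × 60 + 28) × 30 + 11 = 2651.
Minute boundaries passed: 1; those not divisible by 10: 1 − 0 = 1; dropped labels = 2 × 1 = 2.
Actual frame index = 2651 − 2 = 2649.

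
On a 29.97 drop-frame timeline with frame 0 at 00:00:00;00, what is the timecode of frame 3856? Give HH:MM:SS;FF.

00:02:08;20

Each 10-minute DF block holds 10 × 60 × 30 − 9 × 2 = 17982 frames. 3856 ÷ 17982 → 0 full blocks, remainder 3856.
Within the partial block the first minute is 1800 frames and each further minute 1798, so 2 further minute boundaries passed. Total skipped labels = 18 × 0 + 2 × 2 = 4.
Non-drop label index = 3856 + 4 = 3860; at 30 labels/s that is 00:02:08:20, i.e. DF 00:02:08;20.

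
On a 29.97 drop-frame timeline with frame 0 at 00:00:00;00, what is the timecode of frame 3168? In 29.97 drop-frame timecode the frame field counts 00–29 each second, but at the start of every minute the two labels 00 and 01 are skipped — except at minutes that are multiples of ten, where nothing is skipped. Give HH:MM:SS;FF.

00:01:45;20

Each 10-minute DF block holds 10 × 60 × 30 − 9 × 2 = 17982 frames. 3168 ÷ 17982 → 0 full blocks, remainder 3168.
Within the partial block the first minute is 1800 frames and each further minute 1798, so 1 further minute boundary passed. Total skipped labels = 18 × 0 + 2 × 1 = 2.
Non-drop label index = 3168 + 2 = 3170; at 30 labels/s that is 00:01:45:20, i.e. DF 00:01:45;20.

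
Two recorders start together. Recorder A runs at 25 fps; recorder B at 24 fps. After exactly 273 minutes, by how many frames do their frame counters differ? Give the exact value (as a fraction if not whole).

273 min = 16380 s.
A emits 25 × 16380 = 409500 frames; B emits 24 × 16380 = 393120.
Difference = 16380 frames; B is behind A.

16380 frames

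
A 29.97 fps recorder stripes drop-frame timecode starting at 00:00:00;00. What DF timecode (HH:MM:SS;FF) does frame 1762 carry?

00:00:58;22

Each 10-minute DF block holds 10 × 60 × 30 − 9 × 2 = 17982 frames. 1762 ÷ 17982 → 0 full blocks, remainder 1762.
Within the partial block the first minute is 1800 frames and each further minute 1798, so 0 further minute boundaries passed. Total skipped labels = 18 × 0 + 2 × 0 = 0.
Non-drop label index = 1762 + 0 = 1762; at 30 labels/s that is 00:00:58:22, i.e. DF 00:00:58;22.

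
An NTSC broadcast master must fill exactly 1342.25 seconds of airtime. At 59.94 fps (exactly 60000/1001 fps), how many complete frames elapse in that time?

Frames = 1342.25 × 60000/1001 = 885000/11 ≈ 80454.5455.
Complete frames: 80454.

80454 frames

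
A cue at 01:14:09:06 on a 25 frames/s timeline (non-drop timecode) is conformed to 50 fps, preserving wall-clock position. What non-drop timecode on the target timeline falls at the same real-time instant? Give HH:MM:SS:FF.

Source frame index: (1×3600 + 14×60 + 9) × 25 + 6 = 111231.
Real time: 111231 / (25) = 111231/25 s.
Target frame: (111231/25) × (50) = 222462.
At 50 labels/s: frame 222462 → 01:14:09:12.

01:14:09:12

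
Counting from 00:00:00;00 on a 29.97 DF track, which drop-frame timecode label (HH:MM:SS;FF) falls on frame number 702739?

06:30:48;01

Ten DF minutes hold 17982 frames, so frame 702739 lies in block 39 (frames 701298–719279) with 1441 frames into that block.
The block's first minute is 1800 frames and the rest 1798 each; 1441 frames reaches minute 0, so 39 × 18 + 0 × 2 = 702 labels have been skipped so far.
Adding those back, label number 702739 + 702 = 703441 at 30 labels/s is 23448 s + 1 f = 6 h 30 min 48 s frame 1, i.e. 06:30:48;01.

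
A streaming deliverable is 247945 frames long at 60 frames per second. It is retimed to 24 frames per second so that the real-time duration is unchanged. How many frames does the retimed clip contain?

Target frames = source frames × (target rate / source rate) = 247945 × (24)/(60) = 247945 × 2/5 = 99178.

99178 frames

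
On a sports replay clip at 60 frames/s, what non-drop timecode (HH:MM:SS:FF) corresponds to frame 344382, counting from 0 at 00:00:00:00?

344382 ÷ 60 = 5739 full seconds, remainder 42 frames.
5739 s = 1 h 35 min 39 s.
Timecode: 01:35:39:42.

01:35:39:42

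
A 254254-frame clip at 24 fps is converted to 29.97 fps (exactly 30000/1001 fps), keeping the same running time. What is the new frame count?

Target frames = source frames × (target rate / source rate) = 254254 × (30000/1001)/(24) = 254254 × 1250/1001 = 317500.

317500 frames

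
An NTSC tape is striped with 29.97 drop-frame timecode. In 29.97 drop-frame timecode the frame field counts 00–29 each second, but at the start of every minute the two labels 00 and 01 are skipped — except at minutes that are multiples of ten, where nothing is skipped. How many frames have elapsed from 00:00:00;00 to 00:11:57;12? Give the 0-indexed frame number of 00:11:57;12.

Complete 10-minute blocks: 1, each 17982 frames → 17982.
Remaining 1 whole minute in the current block: 1800 + 0 × 1798 = 1800 frames.
Within the current minute: 57 × 30 + 12 − 2 = 1720 (labels ;00/;01 skipped at this minute). Total = 17982 + 1800 + 1720 = 21502.

21502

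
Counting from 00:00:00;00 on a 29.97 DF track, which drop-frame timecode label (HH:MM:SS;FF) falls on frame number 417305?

Each 10-minute DF block holds 10 × 60 × 30 − 9 × 2 = 17982 frames. 417305 ÷ 17982 → 23 full blocks, remainder 3719.
Within the partial block the first minute is 1800 frames and each further minute 1798, so 2 further minute boundaries passed. Total skipped labels = 18 × 23 + 2 × 2 = 418.
Non-drop label index = 417305 + 418 = 417723; at 30 labels/s that is 03:52:04:03, i.e. DF 03:52:04;03.

03:52:04;03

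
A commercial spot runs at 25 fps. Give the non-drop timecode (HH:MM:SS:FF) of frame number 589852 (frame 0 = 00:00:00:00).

589852 ÷ 25 = 23594 full seconds, remainder 2 frames.
23594 s = 6 h 33 min 14 s.
Timecode: 06:33:14:02.

06:33:14:02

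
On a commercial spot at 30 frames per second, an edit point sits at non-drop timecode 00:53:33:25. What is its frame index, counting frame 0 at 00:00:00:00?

frame 96415

Total seconds to the label: (0 × 3600 + 53 × 60 + 33) = 3213.
Frame index = 3213 × 30 + 25 = 96415.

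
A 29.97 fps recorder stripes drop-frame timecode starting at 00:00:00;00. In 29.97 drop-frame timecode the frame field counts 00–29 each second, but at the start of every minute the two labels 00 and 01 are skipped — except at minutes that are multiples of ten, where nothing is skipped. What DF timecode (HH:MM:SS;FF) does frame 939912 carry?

08:42:41;22

Each 10-minute DF block holds 10 × 60 × 30 − 9 × 2 = 17982 frames. 939912 ÷ 17982 → 52 full blocks, remainder 4848.
Within the partial block the first minute is 1800 frames and each further minute 1798, so 2 further minute boundaries passed. Total skipped labels = 18 × 52 + 2 × 2 = 940.
Non-drop label index = 939912 + 940 = 940852; at 30 labels/s that is 08:42:41:22, i.e. DF 08:42:41;22.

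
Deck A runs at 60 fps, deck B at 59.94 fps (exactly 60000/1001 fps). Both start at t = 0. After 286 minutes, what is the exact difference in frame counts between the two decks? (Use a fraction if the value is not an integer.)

286 min = 17160 s.
A emits 60 × 17160 = 1029600 frames; B emits 60000/1001 × 17160 = 7200000/7.
Difference = 7200/7 frames (≈ 1028.5714); B is behind A.

7200/7 frames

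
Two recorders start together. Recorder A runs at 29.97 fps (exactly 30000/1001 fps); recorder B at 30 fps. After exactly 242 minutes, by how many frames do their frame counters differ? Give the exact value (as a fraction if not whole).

242 min = 14520 s.
A emits 30000/1001 × 14520 = 39600000/91 frames; B emits 30 × 14520 = 435600.
Difference = 39600/91 frames (≈ 435.1648); B is ahead of A.

39600/91 frames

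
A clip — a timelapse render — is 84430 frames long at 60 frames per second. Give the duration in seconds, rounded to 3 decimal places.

1407.167 seconds

Running time = 84430 × 1/60 = 8443/6 s ≈ 1407.167 s.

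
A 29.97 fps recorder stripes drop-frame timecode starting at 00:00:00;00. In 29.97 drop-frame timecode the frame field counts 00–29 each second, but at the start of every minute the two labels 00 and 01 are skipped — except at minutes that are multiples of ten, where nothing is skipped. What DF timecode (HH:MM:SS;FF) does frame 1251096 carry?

11:35:44;28

Ten DF minutes hold 17982 frames, so frame 1251096 lies in block 69 (frames 1240758–1258739) with 10338 frames into that block.
The block's first minute is 1800 frames and the rest 1798 each; 10338 frames reaches minute 5, so 69 × 18 + 5 × 2 = 1252 labels have been skipped so far.
Adding those back, label number 1251096 + 1252 = 1252348 at 30 labels/s is 41744 s + 28 f = 11 h 35 min 44 s frame 28, i.e. 11:35:44;28.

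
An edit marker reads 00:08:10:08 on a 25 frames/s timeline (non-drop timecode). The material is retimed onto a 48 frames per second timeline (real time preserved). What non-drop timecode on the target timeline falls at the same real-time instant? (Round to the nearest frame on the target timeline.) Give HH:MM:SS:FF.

Source frame index: (0×3600 + 8×60 + 10) × 25 + 8 = 12258.
Real time: 12258 / (25) = 12258/25 s.
Target frame: (12258/25) × (48) = 588384/25 ≈ 23535.360 → 23535.
At 48 labels/s: frame 23535 → 00:08:10:15.

00:08:10:15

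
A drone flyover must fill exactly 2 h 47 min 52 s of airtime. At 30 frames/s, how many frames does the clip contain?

302160 frames

2 h 47 min 52 s = 10072 s.
Frames = 10072 × 30 = 302160.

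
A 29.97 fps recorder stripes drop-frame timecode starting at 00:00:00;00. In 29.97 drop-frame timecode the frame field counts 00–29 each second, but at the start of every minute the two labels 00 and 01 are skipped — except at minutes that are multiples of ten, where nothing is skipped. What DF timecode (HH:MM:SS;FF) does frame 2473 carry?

00:01:22;15

Each 10-minute DF block holds 10 × 60 × 30 − 9 × 2 = 17982 frames. 2473 ÷ 17982 → 0 full blocks, remainder 2473.
Within the partial block the first minute is 1800 frames and each further minute 1798, so 1 further minute boundary passed. Total skipped labels = 18 × 0 + 2 × 1 = 2.
Non-drop label index = 2473 + 2 = 2475; at 30 labels/s that is 00:01:22:15, i.e. DF 00:01:22;15.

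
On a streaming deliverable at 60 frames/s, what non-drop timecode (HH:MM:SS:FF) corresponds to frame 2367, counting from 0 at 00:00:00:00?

00:00:39:27

2367 ÷ 60 = 39 full seconds, remainder 27 frames.
39 s = 0 h 0 min 39 s.
Timecode: 00:00:39:27.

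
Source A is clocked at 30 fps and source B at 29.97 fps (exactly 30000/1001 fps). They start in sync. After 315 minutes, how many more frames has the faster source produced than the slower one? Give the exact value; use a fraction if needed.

81000/143 frames

315 min = 18900 s.
A emits 30 × 18900 = 567000 frames; B emits 30000/1001 × 18900 = 81000000/143.
Difference = 81000/143 frames (≈ 566.4336); B is behind A.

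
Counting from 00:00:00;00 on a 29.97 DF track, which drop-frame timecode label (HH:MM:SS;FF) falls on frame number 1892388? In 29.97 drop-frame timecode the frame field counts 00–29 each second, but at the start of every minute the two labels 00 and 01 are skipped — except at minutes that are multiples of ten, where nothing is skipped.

Ten DF minutes hold 17982 frames, so frame 1892388 lies in block 105 (frames 1888110–1906091) with 4278 frames into that block.
The block's first minute is 1800 frames and the rest 1798 each; 4278 frames reaches minute 2, so 105 × 18 + 2 × 2 = 1894 labels have been skipped so far.
Adding those back, label number 1892388 + 1894 = 1894282 at 30 labels/s is 63142 s + 22 f = 17 h 32 min 22 s frame 22, i.e. 17:32:22;22.

17:32:22;22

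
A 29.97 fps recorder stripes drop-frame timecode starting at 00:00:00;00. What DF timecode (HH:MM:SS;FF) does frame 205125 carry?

Each 10-minute DF block holds 10 × 60 × 30 − 9 × 2 = 17982 frames. 205125 ÷ 17982 → 11 full blocks, remainder 7323.
Within the partial block the first minute is 1800 frames and each further minute 1798, so 4 further minute boundaries passed. Total skipped labels = 18 × 11 + 2 × 4 = 206.
Non-drop label index = 205125 + 206 = 205331; at 30 labels/s that is 01:54:04:11, i.e. DF 01:54:04;11.

01:54:04;11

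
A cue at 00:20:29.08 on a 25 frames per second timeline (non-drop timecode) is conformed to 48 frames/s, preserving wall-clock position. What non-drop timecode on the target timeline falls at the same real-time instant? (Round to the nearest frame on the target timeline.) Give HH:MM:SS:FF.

Source frame index: (0×3600 + 20×60 + 29) × 25 + 8 = 30733.
Real time: 30733 / (25) = 30733/25 s.
Target frame: (30733/25) × (48) = 1475184/25 ≈ 59007.360 → 59007.
At 48 labels/s: frame 59007 → 00:20:29:15.

00:20:29:15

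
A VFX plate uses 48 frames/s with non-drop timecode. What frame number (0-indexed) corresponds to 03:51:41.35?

frame 667283

Total seconds to the label: (3 × 3600 + 51 × 60 + 41) = 13901.
Frame index = 13901 × 48 + 35 = 667283.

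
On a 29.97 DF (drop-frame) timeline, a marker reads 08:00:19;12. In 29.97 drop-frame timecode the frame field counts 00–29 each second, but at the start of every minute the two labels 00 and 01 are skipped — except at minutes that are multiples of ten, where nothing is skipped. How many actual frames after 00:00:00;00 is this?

Complete 10-minute blocks: 48, each 17982 frames → 863136.
Remaining 0 whole minutes in the current block: 0 frames.
Within the current minute: 19 × 30 + 12 = 582. Total = 863136 + 0 + 582 = 863718.

863718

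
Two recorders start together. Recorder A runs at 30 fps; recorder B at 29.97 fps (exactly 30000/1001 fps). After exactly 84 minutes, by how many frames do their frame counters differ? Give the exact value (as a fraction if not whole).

21600/143 frames

84 min = 5040 s.
A emits 30 × 5040 = 151200 frames; B emits 30000/1001 × 5040 = 21600000/143.
Difference = 21600/143 frames (≈ 151.0490); B is behind A.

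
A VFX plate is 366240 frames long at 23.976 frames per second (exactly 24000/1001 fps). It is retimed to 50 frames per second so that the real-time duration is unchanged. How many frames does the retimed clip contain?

Target frames = source frames × (target rate / source rate) = 366240 × (50)/(24000/1001) = 366240 × 1001/480 = 763763.

763763 frames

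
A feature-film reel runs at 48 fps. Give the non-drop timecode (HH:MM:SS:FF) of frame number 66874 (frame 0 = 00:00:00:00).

66874 ÷ 48 = 1393 full seconds, remainder 10 frames.
1393 s = 0 h 23 min 13 s.
Timecode: 00:23:13:10.

00:23:13:10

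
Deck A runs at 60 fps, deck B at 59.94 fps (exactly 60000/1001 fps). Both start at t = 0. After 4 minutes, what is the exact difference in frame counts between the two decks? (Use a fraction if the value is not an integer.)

14400/1001 frames

4 min = 240 s.
A emits 60 × 240 = 14400 frames; B emits 60000/1001 × 240 = 14400000/1001.
Difference = 14400/1001 frames (≈ 14.3856); B is behind A.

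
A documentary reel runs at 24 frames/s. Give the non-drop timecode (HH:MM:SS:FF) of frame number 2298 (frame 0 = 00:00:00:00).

2298 ÷ 24 = 95 full seconds, remainder 18 frames.
95 s = 0 h 1 min 35 s.
Timecode: 00:01:35:18.

00:01:35:18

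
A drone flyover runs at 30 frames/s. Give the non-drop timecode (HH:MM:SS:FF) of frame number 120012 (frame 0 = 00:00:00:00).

120012 ÷ 30 = 4000 full seconds, remainder 12 frames.
4000 s = 1 h 6 min 40 s.
Timecode: 01:06:40:12.

01:06:40:12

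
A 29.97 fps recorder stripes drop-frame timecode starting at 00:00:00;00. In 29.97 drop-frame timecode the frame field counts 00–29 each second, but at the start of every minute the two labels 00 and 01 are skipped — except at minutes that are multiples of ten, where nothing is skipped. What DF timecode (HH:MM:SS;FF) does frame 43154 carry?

00:23:59;26

Each 10-minute DF block holds 10 × 60 × 30 − 9 × 2 = 17982 frames. 43154 ÷ 17982 → 2 full blocks, remainder 7190.
Within the partial block the first minute is 1800 frames and each further minute 1798, so 3 further minute boundaries passed. Total skipped labels = 18 × 2 + 2 × 3 = 42.
Non-drop label index = 43154 + 42 = 43196; at 30 labels/s that is 00:23:59:26, i.e. DF 00:23:59;26.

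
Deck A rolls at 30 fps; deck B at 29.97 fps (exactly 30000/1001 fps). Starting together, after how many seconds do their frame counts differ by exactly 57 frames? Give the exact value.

The gap grows by |30000/1001 − 30| = 30/1001 frames per second.
Time for a 57-frame gap: 57 ÷ (30/1001) = 1901.9 s.

1901.9 seconds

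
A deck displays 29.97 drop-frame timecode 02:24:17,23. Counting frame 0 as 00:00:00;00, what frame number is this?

259473

Complete 10-minute blocks: 14, each 17982 frames → 251748.
Remaining 4 whole minutes in the current block: 1800 + 3 × 1798 = 7194 frames.
Within the current minute: 17 × 30 + 23 − 2 = 531 (labels ;00/;01 skipped at this minute). Total = 251748 + 7194 + 531 = 259473.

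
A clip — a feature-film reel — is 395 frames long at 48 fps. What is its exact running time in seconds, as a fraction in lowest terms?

395/48 seconds

Running time = 395 ÷ (48) = 395 × 1/48 = 395/48 s.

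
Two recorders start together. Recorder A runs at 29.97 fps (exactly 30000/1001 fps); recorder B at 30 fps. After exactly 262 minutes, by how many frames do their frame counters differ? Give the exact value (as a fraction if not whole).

471600/1001 frames

262 min = 15720 s.
A emits 30000/1001 × 15720 = 471600000/1001 frames; B emits 30 × 15720 = 471600.
Difference = 471600/1001 frames (≈ 471.1289); B is ahead of A.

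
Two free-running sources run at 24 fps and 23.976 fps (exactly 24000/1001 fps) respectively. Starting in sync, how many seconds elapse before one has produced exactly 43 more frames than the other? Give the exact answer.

43043/24 seconds

The gap grows by |24000/1001 − 24| = 24/1001 frames per second.
Time for a 43-frame gap: 43 ÷ (24/1001) = 43043/24 s.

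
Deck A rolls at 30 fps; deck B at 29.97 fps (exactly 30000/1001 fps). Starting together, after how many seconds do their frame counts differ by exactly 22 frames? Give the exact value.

The gap grows by |30000/1001 − 30| = 30/1001 frames per second.
Time for a 22-frame gap: 22 ÷ (30/1001) = 11011/15 s.

11011/15 seconds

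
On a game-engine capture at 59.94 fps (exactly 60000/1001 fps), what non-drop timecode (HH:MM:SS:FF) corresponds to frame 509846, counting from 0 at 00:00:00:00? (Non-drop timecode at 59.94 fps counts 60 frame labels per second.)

02:21:37:26

509846 ÷ 60 = 8497 full seconds, remainder 26 frames.
8497 s = 2 h 21 min 37 s.
Timecode: 02:21:37:26.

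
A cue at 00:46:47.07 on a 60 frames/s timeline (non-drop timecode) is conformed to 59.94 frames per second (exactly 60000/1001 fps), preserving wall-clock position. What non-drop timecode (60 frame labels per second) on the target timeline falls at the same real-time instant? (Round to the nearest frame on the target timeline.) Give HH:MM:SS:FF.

00:46:44:19

Source frame index: (0×3600 + 46×60 + 47) × 60 + 7 = 168427.
Real time: 168427 / (60) = 168427/60 s.
Target frame: (168427/60) × (60000/1001) = 24061000/143 ≈ 168258.741 → 168259.
At 60 labels/s: frame 168259 → 00:46:44:19.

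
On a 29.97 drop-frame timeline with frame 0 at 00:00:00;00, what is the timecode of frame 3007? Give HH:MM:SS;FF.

00:01:40;09

Each 10-minute DF block holds 10 × 60 × 30 − 9 × 2 = 17982 frames. 3007 ÷ 17982 → 0 full blocks, remainder 3007.
Within the partial block the first minute is 1800 frames and each further minute 1798, so 1 further minute boundary passed. Total skipped labels = 18 × 0 + 2 × 1 = 2.
Non-drop label index = 3007 + 2 = 3009; at 30 labels/s that is 00:01:40:09, i.e. DF 00:01:40;09.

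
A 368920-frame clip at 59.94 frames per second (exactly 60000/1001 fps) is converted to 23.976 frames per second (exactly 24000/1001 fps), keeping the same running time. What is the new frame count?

147568 frames

Target frames = source frames × (target rate / source rate) = 368920 × (24000/1001)/(60000/1001) = 368920 × 2/5 = 147568.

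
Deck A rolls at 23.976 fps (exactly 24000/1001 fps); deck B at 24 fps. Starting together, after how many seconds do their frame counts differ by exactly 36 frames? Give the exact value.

The gap grows by |24 − 24000/1001| = 24/1001 frames per second.
Time for a 36-frame gap: 36 ÷ (24/1001) = 1501.5 s.

1501.5 seconds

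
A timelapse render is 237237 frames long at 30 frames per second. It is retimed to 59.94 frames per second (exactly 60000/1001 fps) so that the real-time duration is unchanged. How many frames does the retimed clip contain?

474000 frames

Target frames = source frames × (target rate / source rate) = 237237 × (60000/1001)/(30) = 237237 × 2000/1001 = 474000.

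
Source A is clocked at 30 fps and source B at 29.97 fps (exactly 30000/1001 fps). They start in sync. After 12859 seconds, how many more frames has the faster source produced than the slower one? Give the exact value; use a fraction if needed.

5010/13 frames

A emits 30 × 12859 = 385770 frames; B emits 30000/1001 × 12859 = 5010000/13.
Difference = 5010/13 frames (≈ 385.3846); B is behind A.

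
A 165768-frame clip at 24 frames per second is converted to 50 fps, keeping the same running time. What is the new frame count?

Target frames = source frames × (target rate / source rate) = 165768 × (50)/(24) = 165768 × 25/12 = 345350.

345350 frames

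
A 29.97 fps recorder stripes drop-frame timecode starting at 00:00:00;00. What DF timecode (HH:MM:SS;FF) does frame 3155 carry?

00:01:45;07

Ten DF minutes hold 17982 frames, so frame 3155 lies in block 0 (frames 0–17981) with 3155 frames into that block.
The block's first minute is 1800 frames and the rest 1798 each; 3155 frames reaches minute 1, so 0 × 18 + 1 × 2 = 2 labels have been skipped so far.
Adding those back, label number 3155 + 2 = 3157 at 30 labels/s is 105 s + 7 f = 0 h 1 min 45 s frame 7, i.e. 00:01:45;07.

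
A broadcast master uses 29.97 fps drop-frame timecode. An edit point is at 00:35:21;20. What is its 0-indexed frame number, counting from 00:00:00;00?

As if non-drop at 30 labels/s: (0 × 3600 + 35 × 60 + 21) × 30 + 20 = 63650.
Minute boundaries passed: 35; those not divisible by 10: 35 − 3 = 32; dropped labels = 2 × 32 = 64.
Actual frame index = 63650 − 64 = 63586.

63586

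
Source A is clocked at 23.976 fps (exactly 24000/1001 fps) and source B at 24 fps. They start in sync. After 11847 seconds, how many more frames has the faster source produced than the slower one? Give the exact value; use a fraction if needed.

25848/91 frames

A emits 24000/1001 × 11847 = 25848000/91 frames; B emits 24 × 11847 = 284328.
Difference = 25848/91 frames (≈ 284.0440); B is ahead of A.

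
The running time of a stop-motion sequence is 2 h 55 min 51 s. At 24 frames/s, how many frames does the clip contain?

253224 frames

2 h 55 min 51 s = 10551 s.
Frames = 10551 × 24 = 253224.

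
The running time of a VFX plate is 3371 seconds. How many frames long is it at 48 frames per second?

161808 frames

Frames = 3371 × 48 = 161808.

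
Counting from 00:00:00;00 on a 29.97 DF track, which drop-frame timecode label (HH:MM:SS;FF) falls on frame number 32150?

00:17:52;22

Ten DF minutes hold 17982 frames, so frame 32150 lies in block 1 (frames 17982–35963) with 14168 frames into that block.
The block's first minute is 1800 frames and the rest 1798 each; 14168 frames reaches minute 7, so 1 × 18 + 7 × 2 = 32 labels have been skipped so far.
Adding those back, label number 32150 + 32 = 32182 at 30 labels/s is 1072 s + 22 f = 0 h 17 min 52 s frame 22, i.e. 00:17:52;22.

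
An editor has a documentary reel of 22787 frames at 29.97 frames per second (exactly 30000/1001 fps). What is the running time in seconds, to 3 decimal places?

Running time = 22787 × 1001/30000 = 22809787/30000 s ≈ 760.326 s.

760.326 seconds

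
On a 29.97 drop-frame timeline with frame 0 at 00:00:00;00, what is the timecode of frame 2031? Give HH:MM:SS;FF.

Each 10-minute DF block holds 10 × 60 × 30 − 9 × 2 = 17982 frames. 2031 ÷ 17982 → 0 full blocks, remainder 2031.
Within the partial block the first minute is 1800 frames and each further minute 1798, so 1 further minute boundary passed. Total skipped labels = 18 × 0 + 2 × 1 = 2.
Non-drop label index = 2031 + 2 = 2033; at 30 labels/s that is 00:01:07:23, i.e. DF 00:01:07;23.

00:01:07;23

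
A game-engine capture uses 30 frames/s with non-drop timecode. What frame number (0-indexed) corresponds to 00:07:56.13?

Total seconds to the label: (0 × 3600 + 7 × 60 + 56) = 476.
Frame index = 476 × 30 + 13 = 14293.

frame 14293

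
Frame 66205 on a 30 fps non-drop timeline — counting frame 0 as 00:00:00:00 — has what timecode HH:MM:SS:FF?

66205 ÷ 30 = 2206 full seconds, remainder 25 frames.
2206 s = 0 h 36 min 46 s.
Timecode: 00:36:46:25.

00:36:46:25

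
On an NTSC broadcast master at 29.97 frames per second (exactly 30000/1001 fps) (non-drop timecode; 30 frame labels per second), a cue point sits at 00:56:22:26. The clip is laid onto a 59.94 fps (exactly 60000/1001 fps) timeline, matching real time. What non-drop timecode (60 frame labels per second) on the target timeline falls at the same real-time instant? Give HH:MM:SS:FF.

Source frame index: (0×3600 + 56×60 + 22) × 30 + 26 = 101486.
Real time: 101486 / (30000/1001) = 50793743/15000 s.
Target frame: (50793743/15000) × (60000/1001) = 202972.
At 60 labels/s: frame 202972 → 00:56:22:52.

00:56:22:52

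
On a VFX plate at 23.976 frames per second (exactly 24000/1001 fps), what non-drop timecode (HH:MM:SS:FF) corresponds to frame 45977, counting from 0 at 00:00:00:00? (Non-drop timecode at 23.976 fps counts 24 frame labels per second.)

00:31:55:17

45977 ÷ 24 = 1915 full seconds, remainder 17 frames.
1915 s = 0 h 31 min 55 s.
Timecode: 00:31:55:17.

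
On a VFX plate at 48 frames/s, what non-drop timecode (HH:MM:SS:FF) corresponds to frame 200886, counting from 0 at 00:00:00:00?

200886 ÷ 48 = 4185 full seconds, remainder 6 frames.
4185 s = 1 h 9 min 45 s.
Timecode: 01:09:45:06.

01:09:45:06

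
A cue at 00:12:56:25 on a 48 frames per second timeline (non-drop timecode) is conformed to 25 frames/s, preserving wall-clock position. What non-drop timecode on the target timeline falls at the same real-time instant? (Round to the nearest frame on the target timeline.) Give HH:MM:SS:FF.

00:12:56:13

Source frame index: (0×3600 + 12×60 + 56) × 48 + 25 = 37273.
Real time: 37273 / (48) = 37273/48 s.
Target frame: (37273/48) × (25) = 931825/48 ≈ 19413.021 → 19413.
At 25 labels/s: frame 19413 → 00:12:56:13.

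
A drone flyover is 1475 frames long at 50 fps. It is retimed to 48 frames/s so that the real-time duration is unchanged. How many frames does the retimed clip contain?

Target frames = source frames × (target rate / source rate) = 1475 × (48)/(50) = 1475 × 24/25 = 1416.

1416 frames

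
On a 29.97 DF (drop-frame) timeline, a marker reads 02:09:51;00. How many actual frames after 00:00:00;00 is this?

As if non-drop at 30 labels/s: (2 × 3600 + 9 × 60 + 51) × 30 + 0 = 233730.
Minute boundaries passed: 129; those not divisible by 10: 129 − 12 = 117; dropped labels = 2 × 117 = 234.
Actual frame index = 233730 − 234 = 233496.

233496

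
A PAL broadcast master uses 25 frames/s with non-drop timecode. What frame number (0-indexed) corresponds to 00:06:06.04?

frame 9154

Total seconds to the label: (0 × 3600 + 6 × 60 + 6) = 366.
Frame index = 366 × 25 + 4 = 9154.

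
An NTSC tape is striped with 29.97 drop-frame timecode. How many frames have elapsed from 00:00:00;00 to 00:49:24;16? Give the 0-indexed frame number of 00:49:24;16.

88846

As if non-drop at 30 labels/s: (0 × 3600 + 49 × 60 + 24) × 30 + 16 = 88936.
Minute boundaries passed: 49; those not divisible by 10: 49 − 4 = 45; dropped labels = 2 × 45 = 90.
Actual frame index = 88936 − 90 = 88846.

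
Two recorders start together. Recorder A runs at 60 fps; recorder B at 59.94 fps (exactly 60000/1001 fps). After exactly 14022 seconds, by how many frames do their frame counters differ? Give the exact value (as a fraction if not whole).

A emits 60 × 14022 = 841320 frames; B emits 60000/1001 × 14022 = 841320000/1001.
Difference = 841320/1001 frames (≈ 840.4795); B is behind A.

841320/1001 frames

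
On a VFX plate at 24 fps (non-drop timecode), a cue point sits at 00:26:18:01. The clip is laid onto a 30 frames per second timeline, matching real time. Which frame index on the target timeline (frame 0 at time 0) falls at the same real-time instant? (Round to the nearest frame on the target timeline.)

Source frame index: (0×3600 + 26×60 + 18) × 24 + 1 = 37873.
Real time: 37873 / (24) = 37873/24 s.
Target frame: (37873/24) × (30) = 189365/4 ≈ 47341.250 → 47341.

frame 47341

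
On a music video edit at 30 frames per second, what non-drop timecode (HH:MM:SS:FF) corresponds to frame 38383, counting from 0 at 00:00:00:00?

38383 ÷ 30 = 1279 full seconds, remainder 13 frames.
1279 s = 0 h 21 min 19 s.
Timecode: 00:21:19:13.

00:21:19:13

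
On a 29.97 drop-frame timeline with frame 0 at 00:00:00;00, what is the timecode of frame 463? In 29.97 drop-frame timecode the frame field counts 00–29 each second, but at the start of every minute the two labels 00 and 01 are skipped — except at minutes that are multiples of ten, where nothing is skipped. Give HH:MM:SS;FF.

Ten DF minutes hold 17982 frames, so frame 463 lies in block 0 (frames 0–17981) with 463 frames into that block.
The block's first minute is 1800 frames and the rest 1798 each; 463 frames reaches minute 0, so 0 × 18 + 0 × 2 = 0 labels have been skipped so far.
Adding those back, label number 463 + 0 = 463 at 30 labels/s is 15 s + 13 f = 0 h 0 min 15 s frame 13, i.e. 00:00:15;13.

00:00:15;13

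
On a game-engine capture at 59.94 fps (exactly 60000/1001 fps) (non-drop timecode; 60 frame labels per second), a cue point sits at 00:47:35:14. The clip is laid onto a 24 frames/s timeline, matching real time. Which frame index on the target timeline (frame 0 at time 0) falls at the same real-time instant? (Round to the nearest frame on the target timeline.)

Source frame index: (0×3600 + 47×60 + 35) × 60 + 14 = 171314.
Real time: 171314 / (60000/1001) = 85742657/30000 s.
Target frame: (85742657/30000) × (24) = 85742657/1250 ≈ 68594.126 → 68594.

frame 68594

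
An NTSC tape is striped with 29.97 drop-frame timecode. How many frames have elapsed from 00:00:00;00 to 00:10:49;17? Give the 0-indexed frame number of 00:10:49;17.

Complete 10-minute blocks: 1, each 17982 frames → 17982.
Remaining 0 whole minutes in the current block: 0 frames.
Within the current minute: 49 × 30 + 17 = 1487. Total = 17982 + 0 + 1487 = 19469.

19469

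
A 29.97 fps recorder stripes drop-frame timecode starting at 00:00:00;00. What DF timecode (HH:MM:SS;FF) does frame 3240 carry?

00:01:48;02

Each 10-minute DF block holds 10 × 60 × 30 − 9 × 2 = 17982 frames. 3240 ÷ 17982 → 0 full blocks, remainder 3240.
Within the partial block the first minute is 1800 frames and each further minute 1798, so 1 further minute boundary passed. Total skipped labels = 18 × 0 + 2 × 1 = 2.
Non-drop label index = 3240 + 2 = 3242; at 30 labels/s that is 00:01:48:02, i.e. DF 00:01:48;02.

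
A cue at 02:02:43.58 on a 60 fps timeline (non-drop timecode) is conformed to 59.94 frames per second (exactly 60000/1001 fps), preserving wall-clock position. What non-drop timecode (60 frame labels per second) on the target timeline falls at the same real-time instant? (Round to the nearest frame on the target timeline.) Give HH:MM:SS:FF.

02:02:36:37

Source frame index: (2×3600 + 2×60 + 43) × 60 + 58 = 441838.
Real time: 441838 / (60) = 220919/30 s.
Target frame: (220919/30) × (60000/1001) = 441838000/1001 ≈ 441396.603 → 441397.
At 60 labels/s: frame 441397 → 02:02:36:37.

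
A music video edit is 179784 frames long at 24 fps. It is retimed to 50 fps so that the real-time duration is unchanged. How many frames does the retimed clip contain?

Target frames = source frames × (target rate / source rate) = 179784 × (50)/(24) = 179784 × 25/12 = 374550.

374550 frames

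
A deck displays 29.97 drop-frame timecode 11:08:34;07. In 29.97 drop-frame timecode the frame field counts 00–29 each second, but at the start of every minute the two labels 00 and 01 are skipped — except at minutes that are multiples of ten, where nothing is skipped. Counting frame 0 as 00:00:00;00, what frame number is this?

Complete 10-minute blocks: 66, each 17982 frames → 1186812.
Remaining 8 whole minutes in the current block: 1800 + 7 × 1798 = 14386 frames.
Within the current minute: 34 × 30 + 7 − 2 = 1025 (labels ;00/;01 skipped at this minute). Total = 1186812 + 14386 + 1025 = 1202223.

1202223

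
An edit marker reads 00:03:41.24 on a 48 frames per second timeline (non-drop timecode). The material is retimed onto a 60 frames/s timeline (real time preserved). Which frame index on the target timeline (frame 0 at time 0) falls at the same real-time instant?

frame 13290

Source frame index: (0×3600 + 3×60 + 41) × 48 + 24 = 10632.
Real time: 10632 / (48) = 443/2 s.
Target frame: (443/2) × (60) = 13290.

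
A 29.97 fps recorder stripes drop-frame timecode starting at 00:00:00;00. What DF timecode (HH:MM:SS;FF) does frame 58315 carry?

00:32:25;23

Ten DF minutes hold 17982 frames, so frame 58315 lies in block 3 (frames 53946–71927) with 4369 frames into that block.
The block's first minute is 1800 frames and the rest 1798 each; 4369 frames reaches minute 2, so 3 × 18 + 2 × 2 = 58 labels have been skipped so far.
Adding those back, label number 58315 + 58 = 58373 at 30 labels/s is 1945 s + 23 f = 0 h 32 min 25 s frame 23, i.e. 00:32:25;23.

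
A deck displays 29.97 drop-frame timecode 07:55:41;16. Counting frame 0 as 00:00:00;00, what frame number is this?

855390

As if non-drop at 30 labels/s: (7 × 3600 + 55 × 60 + 41) × 30 + 16 = 856246.
Minute boundaries passed: 475; those not divisible by 10: 475 − 47 = 428; dropped labels = 2 × 428 = 856.
Actual frame index = 856246 − 856 = 855390.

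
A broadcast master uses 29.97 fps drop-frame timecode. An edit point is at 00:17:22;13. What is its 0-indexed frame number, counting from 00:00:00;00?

31241

As if non-drop at 30 labels/s: (0 × 3600 + 17 × 60 + 22) × 30 + 13 = 31273.
Minute boundaries passed: 17; those not divisible by 10: 17 − 1 = 16; dropped labels = 2 × 16 = 32.
Actual frame index = 31273 − 32 = 31241.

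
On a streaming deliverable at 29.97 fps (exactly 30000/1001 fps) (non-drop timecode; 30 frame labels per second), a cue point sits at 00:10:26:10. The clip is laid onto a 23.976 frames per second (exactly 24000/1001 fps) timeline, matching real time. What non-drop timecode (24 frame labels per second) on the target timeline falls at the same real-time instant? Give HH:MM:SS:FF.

00:10:26:08

Source frame index: (0×3600 + 10×60 + 26) × 30 + 10 = 18790.
Real time: 18790 / (30000/1001) = 1880879/3000 s.
Target frame: (1880879/3000) × (24000/1001) = 15032.
At 24 labels/s: frame 15032 → 00:10:26:08.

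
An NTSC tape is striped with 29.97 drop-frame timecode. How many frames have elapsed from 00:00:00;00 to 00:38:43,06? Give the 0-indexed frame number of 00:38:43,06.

As if non-drop at 30 labels/s: (0 × 3600 + 38 × 60 + 43) × 30 + 6 = 69696.
Minute boundaries passed: 38; those not divisible by 10: 38 − 3 = 35; dropped labels = 2 × 35 = 70.
Actual frame index = 69696 − 70 = 69626.

69626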